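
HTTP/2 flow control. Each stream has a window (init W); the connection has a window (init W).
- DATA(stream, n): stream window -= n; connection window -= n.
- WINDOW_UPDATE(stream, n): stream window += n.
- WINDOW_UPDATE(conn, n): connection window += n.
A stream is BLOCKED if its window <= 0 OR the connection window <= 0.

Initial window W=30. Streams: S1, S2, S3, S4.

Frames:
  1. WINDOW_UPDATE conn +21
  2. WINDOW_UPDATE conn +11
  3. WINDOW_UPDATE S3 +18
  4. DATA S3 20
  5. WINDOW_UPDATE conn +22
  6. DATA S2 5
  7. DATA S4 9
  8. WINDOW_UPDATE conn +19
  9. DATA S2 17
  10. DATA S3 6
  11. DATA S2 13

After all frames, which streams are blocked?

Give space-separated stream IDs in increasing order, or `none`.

Answer: S2

Derivation:
Op 1: conn=51 S1=30 S2=30 S3=30 S4=30 blocked=[]
Op 2: conn=62 S1=30 S2=30 S3=30 S4=30 blocked=[]
Op 3: conn=62 S1=30 S2=30 S3=48 S4=30 blocked=[]
Op 4: conn=42 S1=30 S2=30 S3=28 S4=30 blocked=[]
Op 5: conn=64 S1=30 S2=30 S3=28 S4=30 blocked=[]
Op 6: conn=59 S1=30 S2=25 S3=28 S4=30 blocked=[]
Op 7: conn=50 S1=30 S2=25 S3=28 S4=21 blocked=[]
Op 8: conn=69 S1=30 S2=25 S3=28 S4=21 blocked=[]
Op 9: conn=52 S1=30 S2=8 S3=28 S4=21 blocked=[]
Op 10: conn=46 S1=30 S2=8 S3=22 S4=21 blocked=[]
Op 11: conn=33 S1=30 S2=-5 S3=22 S4=21 blocked=[2]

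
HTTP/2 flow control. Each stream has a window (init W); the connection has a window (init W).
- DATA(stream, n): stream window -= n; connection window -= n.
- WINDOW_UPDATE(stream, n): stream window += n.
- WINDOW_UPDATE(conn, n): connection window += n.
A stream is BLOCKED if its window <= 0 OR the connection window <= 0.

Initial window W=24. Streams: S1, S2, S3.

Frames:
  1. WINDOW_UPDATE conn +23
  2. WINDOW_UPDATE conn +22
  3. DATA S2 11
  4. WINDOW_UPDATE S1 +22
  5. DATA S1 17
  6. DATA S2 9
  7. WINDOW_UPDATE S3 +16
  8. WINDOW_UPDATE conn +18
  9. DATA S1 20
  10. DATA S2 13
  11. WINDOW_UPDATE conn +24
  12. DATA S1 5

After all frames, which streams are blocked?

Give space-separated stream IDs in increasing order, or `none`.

Answer: S2

Derivation:
Op 1: conn=47 S1=24 S2=24 S3=24 blocked=[]
Op 2: conn=69 S1=24 S2=24 S3=24 blocked=[]
Op 3: conn=58 S1=24 S2=13 S3=24 blocked=[]
Op 4: conn=58 S1=46 S2=13 S3=24 blocked=[]
Op 5: conn=41 S1=29 S2=13 S3=24 blocked=[]
Op 6: conn=32 S1=29 S2=4 S3=24 blocked=[]
Op 7: conn=32 S1=29 S2=4 S3=40 blocked=[]
Op 8: conn=50 S1=29 S2=4 S3=40 blocked=[]
Op 9: conn=30 S1=9 S2=4 S3=40 blocked=[]
Op 10: conn=17 S1=9 S2=-9 S3=40 blocked=[2]
Op 11: conn=41 S1=9 S2=-9 S3=40 blocked=[2]
Op 12: conn=36 S1=4 S2=-9 S3=40 blocked=[2]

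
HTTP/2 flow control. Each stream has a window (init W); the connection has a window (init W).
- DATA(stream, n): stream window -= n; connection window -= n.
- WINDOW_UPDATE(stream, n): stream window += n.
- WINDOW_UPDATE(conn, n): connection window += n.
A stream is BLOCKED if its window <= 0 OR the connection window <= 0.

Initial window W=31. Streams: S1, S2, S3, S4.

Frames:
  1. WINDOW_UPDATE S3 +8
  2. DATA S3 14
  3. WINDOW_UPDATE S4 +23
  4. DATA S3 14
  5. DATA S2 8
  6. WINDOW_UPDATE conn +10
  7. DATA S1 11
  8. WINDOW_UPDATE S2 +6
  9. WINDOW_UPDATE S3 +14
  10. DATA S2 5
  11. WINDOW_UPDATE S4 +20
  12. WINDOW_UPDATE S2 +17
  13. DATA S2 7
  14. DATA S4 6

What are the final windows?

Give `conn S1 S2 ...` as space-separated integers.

Answer: -24 20 34 25 68

Derivation:
Op 1: conn=31 S1=31 S2=31 S3=39 S4=31 blocked=[]
Op 2: conn=17 S1=31 S2=31 S3=25 S4=31 blocked=[]
Op 3: conn=17 S1=31 S2=31 S3=25 S4=54 blocked=[]
Op 4: conn=3 S1=31 S2=31 S3=11 S4=54 blocked=[]
Op 5: conn=-5 S1=31 S2=23 S3=11 S4=54 blocked=[1, 2, 3, 4]
Op 6: conn=5 S1=31 S2=23 S3=11 S4=54 blocked=[]
Op 7: conn=-6 S1=20 S2=23 S3=11 S4=54 blocked=[1, 2, 3, 4]
Op 8: conn=-6 S1=20 S2=29 S3=11 S4=54 blocked=[1, 2, 3, 4]
Op 9: conn=-6 S1=20 S2=29 S3=25 S4=54 blocked=[1, 2, 3, 4]
Op 10: conn=-11 S1=20 S2=24 S3=25 S4=54 blocked=[1, 2, 3, 4]
Op 11: conn=-11 S1=20 S2=24 S3=25 S4=74 blocked=[1, 2, 3, 4]
Op 12: conn=-11 S1=20 S2=41 S3=25 S4=74 blocked=[1, 2, 3, 4]
Op 13: conn=-18 S1=20 S2=34 S3=25 S4=74 blocked=[1, 2, 3, 4]
Op 14: conn=-24 S1=20 S2=34 S3=25 S4=68 blocked=[1, 2, 3, 4]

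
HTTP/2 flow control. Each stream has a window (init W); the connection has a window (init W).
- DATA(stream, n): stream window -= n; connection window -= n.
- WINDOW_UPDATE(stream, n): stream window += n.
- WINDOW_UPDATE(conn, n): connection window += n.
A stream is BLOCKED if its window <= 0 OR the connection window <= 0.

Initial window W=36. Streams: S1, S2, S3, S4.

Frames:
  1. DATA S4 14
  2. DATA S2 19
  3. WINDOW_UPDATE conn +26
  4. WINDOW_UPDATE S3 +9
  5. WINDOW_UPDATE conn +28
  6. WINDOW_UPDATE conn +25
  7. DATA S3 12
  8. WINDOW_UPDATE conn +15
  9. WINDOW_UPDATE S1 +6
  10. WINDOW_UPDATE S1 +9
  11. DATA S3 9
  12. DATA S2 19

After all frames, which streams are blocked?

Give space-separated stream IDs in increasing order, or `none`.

Answer: S2

Derivation:
Op 1: conn=22 S1=36 S2=36 S3=36 S4=22 blocked=[]
Op 2: conn=3 S1=36 S2=17 S3=36 S4=22 blocked=[]
Op 3: conn=29 S1=36 S2=17 S3=36 S4=22 blocked=[]
Op 4: conn=29 S1=36 S2=17 S3=45 S4=22 blocked=[]
Op 5: conn=57 S1=36 S2=17 S3=45 S4=22 blocked=[]
Op 6: conn=82 S1=36 S2=17 S3=45 S4=22 blocked=[]
Op 7: conn=70 S1=36 S2=17 S3=33 S4=22 blocked=[]
Op 8: conn=85 S1=36 S2=17 S3=33 S4=22 blocked=[]
Op 9: conn=85 S1=42 S2=17 S3=33 S4=22 blocked=[]
Op 10: conn=85 S1=51 S2=17 S3=33 S4=22 blocked=[]
Op 11: conn=76 S1=51 S2=17 S3=24 S4=22 blocked=[]
Op 12: conn=57 S1=51 S2=-2 S3=24 S4=22 blocked=[2]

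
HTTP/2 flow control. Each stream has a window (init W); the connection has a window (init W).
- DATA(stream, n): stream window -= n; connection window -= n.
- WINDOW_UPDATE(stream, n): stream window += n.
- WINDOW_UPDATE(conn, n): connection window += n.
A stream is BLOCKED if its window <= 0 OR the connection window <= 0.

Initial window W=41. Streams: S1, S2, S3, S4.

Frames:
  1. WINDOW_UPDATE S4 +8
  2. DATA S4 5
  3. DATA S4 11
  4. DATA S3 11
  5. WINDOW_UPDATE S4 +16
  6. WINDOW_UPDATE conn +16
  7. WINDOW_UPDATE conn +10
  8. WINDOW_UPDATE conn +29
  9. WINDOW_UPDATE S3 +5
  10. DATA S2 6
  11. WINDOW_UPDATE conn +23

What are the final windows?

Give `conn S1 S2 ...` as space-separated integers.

Op 1: conn=41 S1=41 S2=41 S3=41 S4=49 blocked=[]
Op 2: conn=36 S1=41 S2=41 S3=41 S4=44 blocked=[]
Op 3: conn=25 S1=41 S2=41 S3=41 S4=33 blocked=[]
Op 4: conn=14 S1=41 S2=41 S3=30 S4=33 blocked=[]
Op 5: conn=14 S1=41 S2=41 S3=30 S4=49 blocked=[]
Op 6: conn=30 S1=41 S2=41 S3=30 S4=49 blocked=[]
Op 7: conn=40 S1=41 S2=41 S3=30 S4=49 blocked=[]
Op 8: conn=69 S1=41 S2=41 S3=30 S4=49 blocked=[]
Op 9: conn=69 S1=41 S2=41 S3=35 S4=49 blocked=[]
Op 10: conn=63 S1=41 S2=35 S3=35 S4=49 blocked=[]
Op 11: conn=86 S1=41 S2=35 S3=35 S4=49 blocked=[]

Answer: 86 41 35 35 49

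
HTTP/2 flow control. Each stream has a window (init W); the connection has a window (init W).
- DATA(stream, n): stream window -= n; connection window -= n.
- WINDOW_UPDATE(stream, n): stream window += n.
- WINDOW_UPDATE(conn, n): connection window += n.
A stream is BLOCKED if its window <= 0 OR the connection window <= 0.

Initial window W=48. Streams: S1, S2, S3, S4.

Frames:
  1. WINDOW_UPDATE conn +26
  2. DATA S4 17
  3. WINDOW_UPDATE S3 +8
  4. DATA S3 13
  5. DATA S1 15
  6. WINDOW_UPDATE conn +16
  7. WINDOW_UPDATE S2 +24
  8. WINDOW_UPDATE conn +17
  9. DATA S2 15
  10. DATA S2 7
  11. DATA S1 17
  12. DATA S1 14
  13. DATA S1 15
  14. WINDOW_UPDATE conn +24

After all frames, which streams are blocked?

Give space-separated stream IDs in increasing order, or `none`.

Op 1: conn=74 S1=48 S2=48 S3=48 S4=48 blocked=[]
Op 2: conn=57 S1=48 S2=48 S3=48 S4=31 blocked=[]
Op 3: conn=57 S1=48 S2=48 S3=56 S4=31 blocked=[]
Op 4: conn=44 S1=48 S2=48 S3=43 S4=31 blocked=[]
Op 5: conn=29 S1=33 S2=48 S3=43 S4=31 blocked=[]
Op 6: conn=45 S1=33 S2=48 S3=43 S4=31 blocked=[]
Op 7: conn=45 S1=33 S2=72 S3=43 S4=31 blocked=[]
Op 8: conn=62 S1=33 S2=72 S3=43 S4=31 blocked=[]
Op 9: conn=47 S1=33 S2=57 S3=43 S4=31 blocked=[]
Op 10: conn=40 S1=33 S2=50 S3=43 S4=31 blocked=[]
Op 11: conn=23 S1=16 S2=50 S3=43 S4=31 blocked=[]
Op 12: conn=9 S1=2 S2=50 S3=43 S4=31 blocked=[]
Op 13: conn=-6 S1=-13 S2=50 S3=43 S4=31 blocked=[1, 2, 3, 4]
Op 14: conn=18 S1=-13 S2=50 S3=43 S4=31 blocked=[1]

Answer: S1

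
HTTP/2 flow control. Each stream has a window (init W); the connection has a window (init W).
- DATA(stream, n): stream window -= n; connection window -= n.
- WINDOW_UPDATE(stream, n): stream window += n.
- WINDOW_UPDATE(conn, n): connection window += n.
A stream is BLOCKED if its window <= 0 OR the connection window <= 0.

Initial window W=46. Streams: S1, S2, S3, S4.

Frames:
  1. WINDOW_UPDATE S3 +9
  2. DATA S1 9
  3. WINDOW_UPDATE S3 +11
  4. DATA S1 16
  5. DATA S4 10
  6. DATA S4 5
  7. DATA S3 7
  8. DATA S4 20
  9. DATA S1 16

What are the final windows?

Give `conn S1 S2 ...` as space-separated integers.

Op 1: conn=46 S1=46 S2=46 S3=55 S4=46 blocked=[]
Op 2: conn=37 S1=37 S2=46 S3=55 S4=46 blocked=[]
Op 3: conn=37 S1=37 S2=46 S3=66 S4=46 blocked=[]
Op 4: conn=21 S1=21 S2=46 S3=66 S4=46 blocked=[]
Op 5: conn=11 S1=21 S2=46 S3=66 S4=36 blocked=[]
Op 6: conn=6 S1=21 S2=46 S3=66 S4=31 blocked=[]
Op 7: conn=-1 S1=21 S2=46 S3=59 S4=31 blocked=[1, 2, 3, 4]
Op 8: conn=-21 S1=21 S2=46 S3=59 S4=11 blocked=[1, 2, 3, 4]
Op 9: conn=-37 S1=5 S2=46 S3=59 S4=11 blocked=[1, 2, 3, 4]

Answer: -37 5 46 59 11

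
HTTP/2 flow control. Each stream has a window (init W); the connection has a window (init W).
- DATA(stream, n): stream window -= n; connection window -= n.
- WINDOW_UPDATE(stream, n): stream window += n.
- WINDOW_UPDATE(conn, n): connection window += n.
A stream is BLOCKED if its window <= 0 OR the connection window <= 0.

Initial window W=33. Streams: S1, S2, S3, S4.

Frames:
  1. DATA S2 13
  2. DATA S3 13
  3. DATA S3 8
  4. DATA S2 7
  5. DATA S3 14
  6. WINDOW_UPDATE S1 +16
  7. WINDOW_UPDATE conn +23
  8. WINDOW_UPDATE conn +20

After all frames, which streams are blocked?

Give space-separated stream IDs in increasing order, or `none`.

Answer: S3

Derivation:
Op 1: conn=20 S1=33 S2=20 S3=33 S4=33 blocked=[]
Op 2: conn=7 S1=33 S2=20 S3=20 S4=33 blocked=[]
Op 3: conn=-1 S1=33 S2=20 S3=12 S4=33 blocked=[1, 2, 3, 4]
Op 4: conn=-8 S1=33 S2=13 S3=12 S4=33 blocked=[1, 2, 3, 4]
Op 5: conn=-22 S1=33 S2=13 S3=-2 S4=33 blocked=[1, 2, 3, 4]
Op 6: conn=-22 S1=49 S2=13 S3=-2 S4=33 blocked=[1, 2, 3, 4]
Op 7: conn=1 S1=49 S2=13 S3=-2 S4=33 blocked=[3]
Op 8: conn=21 S1=49 S2=13 S3=-2 S4=33 blocked=[3]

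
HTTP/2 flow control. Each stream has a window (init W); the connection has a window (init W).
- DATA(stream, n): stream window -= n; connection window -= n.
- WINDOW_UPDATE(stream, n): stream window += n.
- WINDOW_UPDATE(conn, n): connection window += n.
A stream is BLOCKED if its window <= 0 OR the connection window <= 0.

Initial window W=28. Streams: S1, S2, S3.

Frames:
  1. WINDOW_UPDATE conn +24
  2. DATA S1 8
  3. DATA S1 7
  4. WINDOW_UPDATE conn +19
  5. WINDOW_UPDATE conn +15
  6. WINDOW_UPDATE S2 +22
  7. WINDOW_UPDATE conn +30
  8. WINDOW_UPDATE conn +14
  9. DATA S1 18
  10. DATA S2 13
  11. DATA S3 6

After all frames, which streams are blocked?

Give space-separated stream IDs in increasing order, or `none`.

Answer: S1

Derivation:
Op 1: conn=52 S1=28 S2=28 S3=28 blocked=[]
Op 2: conn=44 S1=20 S2=28 S3=28 blocked=[]
Op 3: conn=37 S1=13 S2=28 S3=28 blocked=[]
Op 4: conn=56 S1=13 S2=28 S3=28 blocked=[]
Op 5: conn=71 S1=13 S2=28 S3=28 blocked=[]
Op 6: conn=71 S1=13 S2=50 S3=28 blocked=[]
Op 7: conn=101 S1=13 S2=50 S3=28 blocked=[]
Op 8: conn=115 S1=13 S2=50 S3=28 blocked=[]
Op 9: conn=97 S1=-5 S2=50 S3=28 blocked=[1]
Op 10: conn=84 S1=-5 S2=37 S3=28 blocked=[1]
Op 11: conn=78 S1=-5 S2=37 S3=22 blocked=[1]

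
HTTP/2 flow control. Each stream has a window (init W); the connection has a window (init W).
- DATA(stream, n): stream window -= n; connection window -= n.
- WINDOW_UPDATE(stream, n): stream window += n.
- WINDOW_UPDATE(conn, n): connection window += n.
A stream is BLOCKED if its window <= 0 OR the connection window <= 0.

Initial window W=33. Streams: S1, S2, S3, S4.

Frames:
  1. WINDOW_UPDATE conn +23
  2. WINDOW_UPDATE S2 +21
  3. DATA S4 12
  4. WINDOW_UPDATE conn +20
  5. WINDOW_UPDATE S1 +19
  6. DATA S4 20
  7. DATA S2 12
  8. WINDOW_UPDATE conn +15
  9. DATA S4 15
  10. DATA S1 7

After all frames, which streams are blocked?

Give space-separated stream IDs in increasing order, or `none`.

Answer: S4

Derivation:
Op 1: conn=56 S1=33 S2=33 S3=33 S4=33 blocked=[]
Op 2: conn=56 S1=33 S2=54 S3=33 S4=33 blocked=[]
Op 3: conn=44 S1=33 S2=54 S3=33 S4=21 blocked=[]
Op 4: conn=64 S1=33 S2=54 S3=33 S4=21 blocked=[]
Op 5: conn=64 S1=52 S2=54 S3=33 S4=21 blocked=[]
Op 6: conn=44 S1=52 S2=54 S3=33 S4=1 blocked=[]
Op 7: conn=32 S1=52 S2=42 S3=33 S4=1 blocked=[]
Op 8: conn=47 S1=52 S2=42 S3=33 S4=1 blocked=[]
Op 9: conn=32 S1=52 S2=42 S3=33 S4=-14 blocked=[4]
Op 10: conn=25 S1=45 S2=42 S3=33 S4=-14 blocked=[4]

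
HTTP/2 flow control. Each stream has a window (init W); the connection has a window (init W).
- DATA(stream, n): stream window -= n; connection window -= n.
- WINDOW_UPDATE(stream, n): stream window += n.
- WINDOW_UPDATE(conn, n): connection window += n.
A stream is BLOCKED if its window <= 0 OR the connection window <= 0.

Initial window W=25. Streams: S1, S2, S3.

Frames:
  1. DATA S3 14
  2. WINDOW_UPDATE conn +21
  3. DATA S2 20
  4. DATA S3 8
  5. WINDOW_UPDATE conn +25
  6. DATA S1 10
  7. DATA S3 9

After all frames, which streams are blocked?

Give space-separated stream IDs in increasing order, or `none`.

Answer: S3

Derivation:
Op 1: conn=11 S1=25 S2=25 S3=11 blocked=[]
Op 2: conn=32 S1=25 S2=25 S3=11 blocked=[]
Op 3: conn=12 S1=25 S2=5 S3=11 blocked=[]
Op 4: conn=4 S1=25 S2=5 S3=3 blocked=[]
Op 5: conn=29 S1=25 S2=5 S3=3 blocked=[]
Op 6: conn=19 S1=15 S2=5 S3=3 blocked=[]
Op 7: conn=10 S1=15 S2=5 S3=-6 blocked=[3]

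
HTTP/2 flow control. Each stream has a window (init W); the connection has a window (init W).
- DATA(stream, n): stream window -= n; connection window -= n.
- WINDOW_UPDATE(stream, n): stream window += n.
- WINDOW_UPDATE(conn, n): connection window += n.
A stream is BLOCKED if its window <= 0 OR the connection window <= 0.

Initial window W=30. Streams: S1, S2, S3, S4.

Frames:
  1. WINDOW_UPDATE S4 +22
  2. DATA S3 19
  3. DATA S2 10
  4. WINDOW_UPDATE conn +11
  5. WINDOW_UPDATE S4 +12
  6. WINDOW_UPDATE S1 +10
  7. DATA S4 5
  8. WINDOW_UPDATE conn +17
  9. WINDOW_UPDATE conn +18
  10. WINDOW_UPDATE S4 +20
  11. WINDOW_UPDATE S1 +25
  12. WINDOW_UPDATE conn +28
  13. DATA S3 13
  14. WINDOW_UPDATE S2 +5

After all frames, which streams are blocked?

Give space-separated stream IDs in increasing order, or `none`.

Answer: S3

Derivation:
Op 1: conn=30 S1=30 S2=30 S3=30 S4=52 blocked=[]
Op 2: conn=11 S1=30 S2=30 S3=11 S4=52 blocked=[]
Op 3: conn=1 S1=30 S2=20 S3=11 S4=52 blocked=[]
Op 4: conn=12 S1=30 S2=20 S3=11 S4=52 blocked=[]
Op 5: conn=12 S1=30 S2=20 S3=11 S4=64 blocked=[]
Op 6: conn=12 S1=40 S2=20 S3=11 S4=64 blocked=[]
Op 7: conn=7 S1=40 S2=20 S3=11 S4=59 blocked=[]
Op 8: conn=24 S1=40 S2=20 S3=11 S4=59 blocked=[]
Op 9: conn=42 S1=40 S2=20 S3=11 S4=59 blocked=[]
Op 10: conn=42 S1=40 S2=20 S3=11 S4=79 blocked=[]
Op 11: conn=42 S1=65 S2=20 S3=11 S4=79 blocked=[]
Op 12: conn=70 S1=65 S2=20 S3=11 S4=79 blocked=[]
Op 13: conn=57 S1=65 S2=20 S3=-2 S4=79 blocked=[3]
Op 14: conn=57 S1=65 S2=25 S3=-2 S4=79 blocked=[3]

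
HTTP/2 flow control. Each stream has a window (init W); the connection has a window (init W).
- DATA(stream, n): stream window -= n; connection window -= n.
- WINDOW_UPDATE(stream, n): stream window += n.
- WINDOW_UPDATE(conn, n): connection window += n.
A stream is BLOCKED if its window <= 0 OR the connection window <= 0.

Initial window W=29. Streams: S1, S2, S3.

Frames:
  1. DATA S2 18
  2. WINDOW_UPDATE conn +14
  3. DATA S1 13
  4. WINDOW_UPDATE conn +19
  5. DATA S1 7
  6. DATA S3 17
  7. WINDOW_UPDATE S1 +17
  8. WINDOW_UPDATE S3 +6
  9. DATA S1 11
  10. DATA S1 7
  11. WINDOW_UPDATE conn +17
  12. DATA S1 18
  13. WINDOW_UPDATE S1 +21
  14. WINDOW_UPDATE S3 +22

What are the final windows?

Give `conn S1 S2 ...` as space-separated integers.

Answer: -12 11 11 40

Derivation:
Op 1: conn=11 S1=29 S2=11 S3=29 blocked=[]
Op 2: conn=25 S1=29 S2=11 S3=29 blocked=[]
Op 3: conn=12 S1=16 S2=11 S3=29 blocked=[]
Op 4: conn=31 S1=16 S2=11 S3=29 blocked=[]
Op 5: conn=24 S1=9 S2=11 S3=29 blocked=[]
Op 6: conn=7 S1=9 S2=11 S3=12 blocked=[]
Op 7: conn=7 S1=26 S2=11 S3=12 blocked=[]
Op 8: conn=7 S1=26 S2=11 S3=18 blocked=[]
Op 9: conn=-4 S1=15 S2=11 S3=18 blocked=[1, 2, 3]
Op 10: conn=-11 S1=8 S2=11 S3=18 blocked=[1, 2, 3]
Op 11: conn=6 S1=8 S2=11 S3=18 blocked=[]
Op 12: conn=-12 S1=-10 S2=11 S3=18 blocked=[1, 2, 3]
Op 13: conn=-12 S1=11 S2=11 S3=18 blocked=[1, 2, 3]
Op 14: conn=-12 S1=11 S2=11 S3=40 blocked=[1, 2, 3]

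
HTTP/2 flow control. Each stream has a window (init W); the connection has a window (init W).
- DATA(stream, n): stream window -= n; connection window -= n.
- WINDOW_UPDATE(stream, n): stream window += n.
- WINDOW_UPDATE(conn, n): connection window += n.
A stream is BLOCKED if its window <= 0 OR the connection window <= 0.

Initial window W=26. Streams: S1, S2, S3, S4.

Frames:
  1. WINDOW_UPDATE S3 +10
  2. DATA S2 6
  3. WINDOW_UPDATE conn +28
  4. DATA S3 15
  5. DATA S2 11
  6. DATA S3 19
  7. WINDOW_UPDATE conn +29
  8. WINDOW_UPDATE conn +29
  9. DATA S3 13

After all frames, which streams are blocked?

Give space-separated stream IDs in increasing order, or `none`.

Answer: S3

Derivation:
Op 1: conn=26 S1=26 S2=26 S3=36 S4=26 blocked=[]
Op 2: conn=20 S1=26 S2=20 S3=36 S4=26 blocked=[]
Op 3: conn=48 S1=26 S2=20 S3=36 S4=26 blocked=[]
Op 4: conn=33 S1=26 S2=20 S3=21 S4=26 blocked=[]
Op 5: conn=22 S1=26 S2=9 S3=21 S4=26 blocked=[]
Op 6: conn=3 S1=26 S2=9 S3=2 S4=26 blocked=[]
Op 7: conn=32 S1=26 S2=9 S3=2 S4=26 blocked=[]
Op 8: conn=61 S1=26 S2=9 S3=2 S4=26 blocked=[]
Op 9: conn=48 S1=26 S2=9 S3=-11 S4=26 blocked=[3]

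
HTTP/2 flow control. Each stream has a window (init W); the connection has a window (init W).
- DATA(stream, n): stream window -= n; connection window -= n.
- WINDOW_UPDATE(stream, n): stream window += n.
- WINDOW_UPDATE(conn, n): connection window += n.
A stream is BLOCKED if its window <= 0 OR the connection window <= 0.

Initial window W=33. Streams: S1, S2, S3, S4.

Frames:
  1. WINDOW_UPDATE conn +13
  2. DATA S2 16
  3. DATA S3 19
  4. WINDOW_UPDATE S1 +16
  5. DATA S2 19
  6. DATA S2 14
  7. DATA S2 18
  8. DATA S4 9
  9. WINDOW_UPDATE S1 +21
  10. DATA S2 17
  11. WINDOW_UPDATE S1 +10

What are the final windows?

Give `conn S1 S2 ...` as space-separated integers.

Op 1: conn=46 S1=33 S2=33 S3=33 S4=33 blocked=[]
Op 2: conn=30 S1=33 S2=17 S3=33 S4=33 blocked=[]
Op 3: conn=11 S1=33 S2=17 S3=14 S4=33 blocked=[]
Op 4: conn=11 S1=49 S2=17 S3=14 S4=33 blocked=[]
Op 5: conn=-8 S1=49 S2=-2 S3=14 S4=33 blocked=[1, 2, 3, 4]
Op 6: conn=-22 S1=49 S2=-16 S3=14 S4=33 blocked=[1, 2, 3, 4]
Op 7: conn=-40 S1=49 S2=-34 S3=14 S4=33 blocked=[1, 2, 3, 4]
Op 8: conn=-49 S1=49 S2=-34 S3=14 S4=24 blocked=[1, 2, 3, 4]
Op 9: conn=-49 S1=70 S2=-34 S3=14 S4=24 blocked=[1, 2, 3, 4]
Op 10: conn=-66 S1=70 S2=-51 S3=14 S4=24 blocked=[1, 2, 3, 4]
Op 11: conn=-66 S1=80 S2=-51 S3=14 S4=24 blocked=[1, 2, 3, 4]

Answer: -66 80 -51 14 24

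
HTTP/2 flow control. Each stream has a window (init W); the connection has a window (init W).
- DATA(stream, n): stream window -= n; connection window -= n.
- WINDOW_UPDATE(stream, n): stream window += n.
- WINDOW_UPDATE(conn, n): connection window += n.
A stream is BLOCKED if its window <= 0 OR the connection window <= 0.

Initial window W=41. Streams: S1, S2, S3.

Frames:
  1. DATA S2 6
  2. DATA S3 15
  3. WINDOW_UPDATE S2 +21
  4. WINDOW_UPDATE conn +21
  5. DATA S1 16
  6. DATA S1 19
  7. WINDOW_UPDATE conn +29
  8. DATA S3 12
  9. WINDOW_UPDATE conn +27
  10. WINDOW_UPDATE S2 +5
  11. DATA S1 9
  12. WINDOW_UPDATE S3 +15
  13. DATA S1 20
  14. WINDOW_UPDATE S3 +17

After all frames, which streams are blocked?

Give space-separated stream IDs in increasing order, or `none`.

Op 1: conn=35 S1=41 S2=35 S3=41 blocked=[]
Op 2: conn=20 S1=41 S2=35 S3=26 blocked=[]
Op 3: conn=20 S1=41 S2=56 S3=26 blocked=[]
Op 4: conn=41 S1=41 S2=56 S3=26 blocked=[]
Op 5: conn=25 S1=25 S2=56 S3=26 blocked=[]
Op 6: conn=6 S1=6 S2=56 S3=26 blocked=[]
Op 7: conn=35 S1=6 S2=56 S3=26 blocked=[]
Op 8: conn=23 S1=6 S2=56 S3=14 blocked=[]
Op 9: conn=50 S1=6 S2=56 S3=14 blocked=[]
Op 10: conn=50 S1=6 S2=61 S3=14 blocked=[]
Op 11: conn=41 S1=-3 S2=61 S3=14 blocked=[1]
Op 12: conn=41 S1=-3 S2=61 S3=29 blocked=[1]
Op 13: conn=21 S1=-23 S2=61 S3=29 blocked=[1]
Op 14: conn=21 S1=-23 S2=61 S3=46 blocked=[1]

Answer: S1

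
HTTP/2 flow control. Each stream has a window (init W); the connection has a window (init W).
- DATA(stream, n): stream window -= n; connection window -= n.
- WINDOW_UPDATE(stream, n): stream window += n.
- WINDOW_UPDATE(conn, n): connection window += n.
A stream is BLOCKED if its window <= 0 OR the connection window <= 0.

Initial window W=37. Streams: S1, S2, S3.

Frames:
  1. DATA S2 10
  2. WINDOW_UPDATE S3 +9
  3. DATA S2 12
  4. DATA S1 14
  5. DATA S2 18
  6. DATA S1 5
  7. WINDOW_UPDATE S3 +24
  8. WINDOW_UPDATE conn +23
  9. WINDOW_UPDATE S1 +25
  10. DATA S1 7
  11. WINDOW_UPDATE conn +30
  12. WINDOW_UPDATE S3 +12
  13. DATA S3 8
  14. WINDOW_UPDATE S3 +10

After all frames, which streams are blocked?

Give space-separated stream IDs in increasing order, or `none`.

Answer: S2

Derivation:
Op 1: conn=27 S1=37 S2=27 S3=37 blocked=[]
Op 2: conn=27 S1=37 S2=27 S3=46 blocked=[]
Op 3: conn=15 S1=37 S2=15 S3=46 blocked=[]
Op 4: conn=1 S1=23 S2=15 S3=46 blocked=[]
Op 5: conn=-17 S1=23 S2=-3 S3=46 blocked=[1, 2, 3]
Op 6: conn=-22 S1=18 S2=-3 S3=46 blocked=[1, 2, 3]
Op 7: conn=-22 S1=18 S2=-3 S3=70 blocked=[1, 2, 3]
Op 8: conn=1 S1=18 S2=-3 S3=70 blocked=[2]
Op 9: conn=1 S1=43 S2=-3 S3=70 blocked=[2]
Op 10: conn=-6 S1=36 S2=-3 S3=70 blocked=[1, 2, 3]
Op 11: conn=24 S1=36 S2=-3 S3=70 blocked=[2]
Op 12: conn=24 S1=36 S2=-3 S3=82 blocked=[2]
Op 13: conn=16 S1=36 S2=-3 S3=74 blocked=[2]
Op 14: conn=16 S1=36 S2=-3 S3=84 blocked=[2]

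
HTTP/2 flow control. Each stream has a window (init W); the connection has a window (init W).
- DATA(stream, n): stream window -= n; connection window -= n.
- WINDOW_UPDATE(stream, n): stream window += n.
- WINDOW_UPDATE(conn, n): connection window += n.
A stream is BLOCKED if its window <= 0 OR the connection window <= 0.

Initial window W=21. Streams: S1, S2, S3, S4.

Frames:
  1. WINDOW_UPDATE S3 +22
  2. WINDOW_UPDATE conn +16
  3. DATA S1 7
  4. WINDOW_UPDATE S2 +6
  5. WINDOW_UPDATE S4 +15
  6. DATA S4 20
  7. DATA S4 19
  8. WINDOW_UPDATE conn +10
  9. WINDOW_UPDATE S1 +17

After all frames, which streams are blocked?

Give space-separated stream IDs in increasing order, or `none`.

Op 1: conn=21 S1=21 S2=21 S3=43 S4=21 blocked=[]
Op 2: conn=37 S1=21 S2=21 S3=43 S4=21 blocked=[]
Op 3: conn=30 S1=14 S2=21 S3=43 S4=21 blocked=[]
Op 4: conn=30 S1=14 S2=27 S3=43 S4=21 blocked=[]
Op 5: conn=30 S1=14 S2=27 S3=43 S4=36 blocked=[]
Op 6: conn=10 S1=14 S2=27 S3=43 S4=16 blocked=[]
Op 7: conn=-9 S1=14 S2=27 S3=43 S4=-3 blocked=[1, 2, 3, 4]
Op 8: conn=1 S1=14 S2=27 S3=43 S4=-3 blocked=[4]
Op 9: conn=1 S1=31 S2=27 S3=43 S4=-3 blocked=[4]

Answer: S4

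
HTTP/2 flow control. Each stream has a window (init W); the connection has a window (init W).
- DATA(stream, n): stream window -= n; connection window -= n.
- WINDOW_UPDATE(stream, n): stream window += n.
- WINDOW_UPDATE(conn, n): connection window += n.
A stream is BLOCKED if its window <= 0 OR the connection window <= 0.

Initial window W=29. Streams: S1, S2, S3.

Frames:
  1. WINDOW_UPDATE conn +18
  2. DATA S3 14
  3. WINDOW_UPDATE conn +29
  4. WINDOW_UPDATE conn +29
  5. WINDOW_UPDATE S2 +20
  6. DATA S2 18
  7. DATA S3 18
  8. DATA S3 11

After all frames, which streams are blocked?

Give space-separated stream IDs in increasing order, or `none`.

Answer: S3

Derivation:
Op 1: conn=47 S1=29 S2=29 S3=29 blocked=[]
Op 2: conn=33 S1=29 S2=29 S3=15 blocked=[]
Op 3: conn=62 S1=29 S2=29 S3=15 blocked=[]
Op 4: conn=91 S1=29 S2=29 S3=15 blocked=[]
Op 5: conn=91 S1=29 S2=49 S3=15 blocked=[]
Op 6: conn=73 S1=29 S2=31 S3=15 blocked=[]
Op 7: conn=55 S1=29 S2=31 S3=-3 blocked=[3]
Op 8: conn=44 S1=29 S2=31 S3=-14 blocked=[3]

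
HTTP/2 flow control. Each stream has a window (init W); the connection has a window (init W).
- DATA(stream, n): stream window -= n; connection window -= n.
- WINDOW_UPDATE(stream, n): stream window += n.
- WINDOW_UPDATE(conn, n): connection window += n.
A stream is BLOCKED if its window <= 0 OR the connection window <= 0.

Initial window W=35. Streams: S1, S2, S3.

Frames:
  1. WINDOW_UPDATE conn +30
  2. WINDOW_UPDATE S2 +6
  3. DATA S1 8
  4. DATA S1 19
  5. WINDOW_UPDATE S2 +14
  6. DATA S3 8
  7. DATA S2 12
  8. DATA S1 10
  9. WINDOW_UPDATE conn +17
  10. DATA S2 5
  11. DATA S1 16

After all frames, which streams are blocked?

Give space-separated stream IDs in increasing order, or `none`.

Answer: S1

Derivation:
Op 1: conn=65 S1=35 S2=35 S3=35 blocked=[]
Op 2: conn=65 S1=35 S2=41 S3=35 blocked=[]
Op 3: conn=57 S1=27 S2=41 S3=35 blocked=[]
Op 4: conn=38 S1=8 S2=41 S3=35 blocked=[]
Op 5: conn=38 S1=8 S2=55 S3=35 blocked=[]
Op 6: conn=30 S1=8 S2=55 S3=27 blocked=[]
Op 7: conn=18 S1=8 S2=43 S3=27 blocked=[]
Op 8: conn=8 S1=-2 S2=43 S3=27 blocked=[1]
Op 9: conn=25 S1=-2 S2=43 S3=27 blocked=[1]
Op 10: conn=20 S1=-2 S2=38 S3=27 blocked=[1]
Op 11: conn=4 S1=-18 S2=38 S3=27 blocked=[1]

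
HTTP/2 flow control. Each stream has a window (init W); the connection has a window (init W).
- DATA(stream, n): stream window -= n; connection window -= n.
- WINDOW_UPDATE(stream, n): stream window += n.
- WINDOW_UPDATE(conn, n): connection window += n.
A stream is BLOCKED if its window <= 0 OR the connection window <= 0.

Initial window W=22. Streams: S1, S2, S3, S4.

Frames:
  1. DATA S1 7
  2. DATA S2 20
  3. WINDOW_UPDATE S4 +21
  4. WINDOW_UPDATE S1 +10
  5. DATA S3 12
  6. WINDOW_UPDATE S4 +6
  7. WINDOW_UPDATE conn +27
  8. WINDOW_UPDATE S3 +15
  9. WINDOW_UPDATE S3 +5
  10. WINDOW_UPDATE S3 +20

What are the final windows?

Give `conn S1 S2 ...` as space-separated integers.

Answer: 10 25 2 50 49

Derivation:
Op 1: conn=15 S1=15 S2=22 S3=22 S4=22 blocked=[]
Op 2: conn=-5 S1=15 S2=2 S3=22 S4=22 blocked=[1, 2, 3, 4]
Op 3: conn=-5 S1=15 S2=2 S3=22 S4=43 blocked=[1, 2, 3, 4]
Op 4: conn=-5 S1=25 S2=2 S3=22 S4=43 blocked=[1, 2, 3, 4]
Op 5: conn=-17 S1=25 S2=2 S3=10 S4=43 blocked=[1, 2, 3, 4]
Op 6: conn=-17 S1=25 S2=2 S3=10 S4=49 blocked=[1, 2, 3, 4]
Op 7: conn=10 S1=25 S2=2 S3=10 S4=49 blocked=[]
Op 8: conn=10 S1=25 S2=2 S3=25 S4=49 blocked=[]
Op 9: conn=10 S1=25 S2=2 S3=30 S4=49 blocked=[]
Op 10: conn=10 S1=25 S2=2 S3=50 S4=49 blocked=[]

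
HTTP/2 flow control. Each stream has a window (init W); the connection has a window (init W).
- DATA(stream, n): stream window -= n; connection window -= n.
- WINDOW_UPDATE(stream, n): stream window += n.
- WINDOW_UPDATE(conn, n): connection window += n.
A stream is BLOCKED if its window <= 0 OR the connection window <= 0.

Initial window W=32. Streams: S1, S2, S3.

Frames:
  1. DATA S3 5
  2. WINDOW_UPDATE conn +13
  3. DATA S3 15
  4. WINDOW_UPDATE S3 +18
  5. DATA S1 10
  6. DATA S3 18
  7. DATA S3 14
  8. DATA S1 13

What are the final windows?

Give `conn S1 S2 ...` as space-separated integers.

Answer: -30 9 32 -2

Derivation:
Op 1: conn=27 S1=32 S2=32 S3=27 blocked=[]
Op 2: conn=40 S1=32 S2=32 S3=27 blocked=[]
Op 3: conn=25 S1=32 S2=32 S3=12 blocked=[]
Op 4: conn=25 S1=32 S2=32 S3=30 blocked=[]
Op 5: conn=15 S1=22 S2=32 S3=30 blocked=[]
Op 6: conn=-3 S1=22 S2=32 S3=12 blocked=[1, 2, 3]
Op 7: conn=-17 S1=22 S2=32 S3=-2 blocked=[1, 2, 3]
Op 8: conn=-30 S1=9 S2=32 S3=-2 blocked=[1, 2, 3]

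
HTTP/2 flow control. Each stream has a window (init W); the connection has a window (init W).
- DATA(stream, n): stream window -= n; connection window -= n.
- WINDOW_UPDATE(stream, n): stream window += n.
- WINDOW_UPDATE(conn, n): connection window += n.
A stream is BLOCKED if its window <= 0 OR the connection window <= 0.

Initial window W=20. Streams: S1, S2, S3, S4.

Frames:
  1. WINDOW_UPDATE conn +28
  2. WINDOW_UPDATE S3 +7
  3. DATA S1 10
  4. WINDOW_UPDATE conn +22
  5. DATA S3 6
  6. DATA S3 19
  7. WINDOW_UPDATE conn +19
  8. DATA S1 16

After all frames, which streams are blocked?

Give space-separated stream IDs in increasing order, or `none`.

Op 1: conn=48 S1=20 S2=20 S3=20 S4=20 blocked=[]
Op 2: conn=48 S1=20 S2=20 S3=27 S4=20 blocked=[]
Op 3: conn=38 S1=10 S2=20 S3=27 S4=20 blocked=[]
Op 4: conn=60 S1=10 S2=20 S3=27 S4=20 blocked=[]
Op 5: conn=54 S1=10 S2=20 S3=21 S4=20 blocked=[]
Op 6: conn=35 S1=10 S2=20 S3=2 S4=20 blocked=[]
Op 7: conn=54 S1=10 S2=20 S3=2 S4=20 blocked=[]
Op 8: conn=38 S1=-6 S2=20 S3=2 S4=20 blocked=[1]

Answer: S1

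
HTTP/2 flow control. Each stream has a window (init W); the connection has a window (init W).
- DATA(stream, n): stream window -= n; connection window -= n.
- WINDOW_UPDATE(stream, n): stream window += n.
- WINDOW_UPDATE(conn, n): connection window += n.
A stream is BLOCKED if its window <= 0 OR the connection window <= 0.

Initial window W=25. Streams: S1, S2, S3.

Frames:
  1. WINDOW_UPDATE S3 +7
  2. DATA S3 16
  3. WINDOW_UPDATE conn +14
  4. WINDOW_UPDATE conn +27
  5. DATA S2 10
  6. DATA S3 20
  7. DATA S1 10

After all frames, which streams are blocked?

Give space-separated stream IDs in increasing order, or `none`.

Op 1: conn=25 S1=25 S2=25 S3=32 blocked=[]
Op 2: conn=9 S1=25 S2=25 S3=16 blocked=[]
Op 3: conn=23 S1=25 S2=25 S3=16 blocked=[]
Op 4: conn=50 S1=25 S2=25 S3=16 blocked=[]
Op 5: conn=40 S1=25 S2=15 S3=16 blocked=[]
Op 6: conn=20 S1=25 S2=15 S3=-4 blocked=[3]
Op 7: conn=10 S1=15 S2=15 S3=-4 blocked=[3]

Answer: S3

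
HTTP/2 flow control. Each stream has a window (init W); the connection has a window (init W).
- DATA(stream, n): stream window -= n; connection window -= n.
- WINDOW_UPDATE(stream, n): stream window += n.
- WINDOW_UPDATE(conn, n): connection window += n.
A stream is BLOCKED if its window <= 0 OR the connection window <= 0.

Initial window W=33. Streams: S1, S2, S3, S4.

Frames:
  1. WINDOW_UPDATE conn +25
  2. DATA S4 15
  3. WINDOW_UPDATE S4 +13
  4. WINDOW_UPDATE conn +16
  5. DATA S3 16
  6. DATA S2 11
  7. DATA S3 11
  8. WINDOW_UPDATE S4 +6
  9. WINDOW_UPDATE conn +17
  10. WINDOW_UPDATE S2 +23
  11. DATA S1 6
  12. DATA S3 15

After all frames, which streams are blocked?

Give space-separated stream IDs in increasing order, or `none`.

Answer: S3

Derivation:
Op 1: conn=58 S1=33 S2=33 S3=33 S4=33 blocked=[]
Op 2: conn=43 S1=33 S2=33 S3=33 S4=18 blocked=[]
Op 3: conn=43 S1=33 S2=33 S3=33 S4=31 blocked=[]
Op 4: conn=59 S1=33 S2=33 S3=33 S4=31 blocked=[]
Op 5: conn=43 S1=33 S2=33 S3=17 S4=31 blocked=[]
Op 6: conn=32 S1=33 S2=22 S3=17 S4=31 blocked=[]
Op 7: conn=21 S1=33 S2=22 S3=6 S4=31 blocked=[]
Op 8: conn=21 S1=33 S2=22 S3=6 S4=37 blocked=[]
Op 9: conn=38 S1=33 S2=22 S3=6 S4=37 blocked=[]
Op 10: conn=38 S1=33 S2=45 S3=6 S4=37 blocked=[]
Op 11: conn=32 S1=27 S2=45 S3=6 S4=37 blocked=[]
Op 12: conn=17 S1=27 S2=45 S3=-9 S4=37 blocked=[3]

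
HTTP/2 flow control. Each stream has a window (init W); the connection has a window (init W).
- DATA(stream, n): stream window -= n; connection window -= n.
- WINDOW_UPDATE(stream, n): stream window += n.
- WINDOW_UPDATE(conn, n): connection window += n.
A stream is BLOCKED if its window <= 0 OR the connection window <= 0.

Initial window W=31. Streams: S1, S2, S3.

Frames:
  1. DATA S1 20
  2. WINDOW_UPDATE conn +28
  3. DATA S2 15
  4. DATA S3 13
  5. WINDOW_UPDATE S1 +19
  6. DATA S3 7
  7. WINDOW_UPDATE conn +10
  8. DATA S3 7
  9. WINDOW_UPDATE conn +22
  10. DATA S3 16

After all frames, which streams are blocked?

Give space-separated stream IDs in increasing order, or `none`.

Op 1: conn=11 S1=11 S2=31 S3=31 blocked=[]
Op 2: conn=39 S1=11 S2=31 S3=31 blocked=[]
Op 3: conn=24 S1=11 S2=16 S3=31 blocked=[]
Op 4: conn=11 S1=11 S2=16 S3=18 blocked=[]
Op 5: conn=11 S1=30 S2=16 S3=18 blocked=[]
Op 6: conn=4 S1=30 S2=16 S3=11 blocked=[]
Op 7: conn=14 S1=30 S2=16 S3=11 blocked=[]
Op 8: conn=7 S1=30 S2=16 S3=4 blocked=[]
Op 9: conn=29 S1=30 S2=16 S3=4 blocked=[]
Op 10: conn=13 S1=30 S2=16 S3=-12 blocked=[3]

Answer: S3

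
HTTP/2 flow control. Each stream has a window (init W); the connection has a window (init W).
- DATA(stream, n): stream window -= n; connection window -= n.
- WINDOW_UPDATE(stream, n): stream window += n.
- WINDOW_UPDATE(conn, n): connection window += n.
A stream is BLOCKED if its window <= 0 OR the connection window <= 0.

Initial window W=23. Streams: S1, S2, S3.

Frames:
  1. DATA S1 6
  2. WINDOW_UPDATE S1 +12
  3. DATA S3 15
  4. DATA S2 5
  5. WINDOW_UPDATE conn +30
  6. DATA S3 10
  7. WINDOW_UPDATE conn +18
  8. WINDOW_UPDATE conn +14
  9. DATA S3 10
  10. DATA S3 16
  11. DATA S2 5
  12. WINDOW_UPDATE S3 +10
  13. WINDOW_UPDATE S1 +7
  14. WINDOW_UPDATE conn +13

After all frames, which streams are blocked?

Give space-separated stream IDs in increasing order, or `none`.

Answer: S3

Derivation:
Op 1: conn=17 S1=17 S2=23 S3=23 blocked=[]
Op 2: conn=17 S1=29 S2=23 S3=23 blocked=[]
Op 3: conn=2 S1=29 S2=23 S3=8 blocked=[]
Op 4: conn=-3 S1=29 S2=18 S3=8 blocked=[1, 2, 3]
Op 5: conn=27 S1=29 S2=18 S3=8 blocked=[]
Op 6: conn=17 S1=29 S2=18 S3=-2 blocked=[3]
Op 7: conn=35 S1=29 S2=18 S3=-2 blocked=[3]
Op 8: conn=49 S1=29 S2=18 S3=-2 blocked=[3]
Op 9: conn=39 S1=29 S2=18 S3=-12 blocked=[3]
Op 10: conn=23 S1=29 S2=18 S3=-28 blocked=[3]
Op 11: conn=18 S1=29 S2=13 S3=-28 blocked=[3]
Op 12: conn=18 S1=29 S2=13 S3=-18 blocked=[3]
Op 13: conn=18 S1=36 S2=13 S3=-18 blocked=[3]
Op 14: conn=31 S1=36 S2=13 S3=-18 blocked=[3]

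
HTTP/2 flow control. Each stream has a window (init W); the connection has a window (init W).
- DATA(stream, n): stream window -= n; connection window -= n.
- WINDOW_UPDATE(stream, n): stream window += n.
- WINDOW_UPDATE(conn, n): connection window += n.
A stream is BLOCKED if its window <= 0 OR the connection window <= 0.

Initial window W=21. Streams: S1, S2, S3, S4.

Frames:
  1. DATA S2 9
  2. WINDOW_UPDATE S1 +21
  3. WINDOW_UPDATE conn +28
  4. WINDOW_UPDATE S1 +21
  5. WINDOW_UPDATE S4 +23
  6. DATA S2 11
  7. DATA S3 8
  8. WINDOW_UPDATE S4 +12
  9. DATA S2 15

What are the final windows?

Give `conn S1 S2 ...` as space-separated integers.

Answer: 6 63 -14 13 56

Derivation:
Op 1: conn=12 S1=21 S2=12 S3=21 S4=21 blocked=[]
Op 2: conn=12 S1=42 S2=12 S3=21 S4=21 blocked=[]
Op 3: conn=40 S1=42 S2=12 S3=21 S4=21 blocked=[]
Op 4: conn=40 S1=63 S2=12 S3=21 S4=21 blocked=[]
Op 5: conn=40 S1=63 S2=12 S3=21 S4=44 blocked=[]
Op 6: conn=29 S1=63 S2=1 S3=21 S4=44 blocked=[]
Op 7: conn=21 S1=63 S2=1 S3=13 S4=44 blocked=[]
Op 8: conn=21 S1=63 S2=1 S3=13 S4=56 blocked=[]
Op 9: conn=6 S1=63 S2=-14 S3=13 S4=56 blocked=[2]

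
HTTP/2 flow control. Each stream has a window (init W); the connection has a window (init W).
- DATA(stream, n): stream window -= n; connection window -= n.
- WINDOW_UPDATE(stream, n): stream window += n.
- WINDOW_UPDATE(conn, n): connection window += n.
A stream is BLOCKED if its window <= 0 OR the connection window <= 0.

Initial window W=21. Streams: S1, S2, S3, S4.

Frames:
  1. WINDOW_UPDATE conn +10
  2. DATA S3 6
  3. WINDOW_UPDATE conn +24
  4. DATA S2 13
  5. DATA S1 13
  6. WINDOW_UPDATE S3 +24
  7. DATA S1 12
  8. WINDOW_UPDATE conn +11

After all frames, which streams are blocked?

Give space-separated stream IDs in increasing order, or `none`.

Op 1: conn=31 S1=21 S2=21 S3=21 S4=21 blocked=[]
Op 2: conn=25 S1=21 S2=21 S3=15 S4=21 blocked=[]
Op 3: conn=49 S1=21 S2=21 S3=15 S4=21 blocked=[]
Op 4: conn=36 S1=21 S2=8 S3=15 S4=21 blocked=[]
Op 5: conn=23 S1=8 S2=8 S3=15 S4=21 blocked=[]
Op 6: conn=23 S1=8 S2=8 S3=39 S4=21 blocked=[]
Op 7: conn=11 S1=-4 S2=8 S3=39 S4=21 blocked=[1]
Op 8: conn=22 S1=-4 S2=8 S3=39 S4=21 blocked=[1]

Answer: S1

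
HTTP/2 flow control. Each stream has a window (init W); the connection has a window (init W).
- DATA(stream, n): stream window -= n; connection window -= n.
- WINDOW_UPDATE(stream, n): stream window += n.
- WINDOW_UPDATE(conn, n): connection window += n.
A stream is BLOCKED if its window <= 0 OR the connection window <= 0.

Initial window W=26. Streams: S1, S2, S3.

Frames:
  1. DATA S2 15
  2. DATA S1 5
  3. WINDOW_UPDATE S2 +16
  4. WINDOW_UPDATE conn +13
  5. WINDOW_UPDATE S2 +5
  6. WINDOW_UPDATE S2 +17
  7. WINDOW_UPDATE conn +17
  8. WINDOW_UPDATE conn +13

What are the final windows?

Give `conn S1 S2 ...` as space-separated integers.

Op 1: conn=11 S1=26 S2=11 S3=26 blocked=[]
Op 2: conn=6 S1=21 S2=11 S3=26 blocked=[]
Op 3: conn=6 S1=21 S2=27 S3=26 blocked=[]
Op 4: conn=19 S1=21 S2=27 S3=26 blocked=[]
Op 5: conn=19 S1=21 S2=32 S3=26 blocked=[]
Op 6: conn=19 S1=21 S2=49 S3=26 blocked=[]
Op 7: conn=36 S1=21 S2=49 S3=26 blocked=[]
Op 8: conn=49 S1=21 S2=49 S3=26 blocked=[]

Answer: 49 21 49 26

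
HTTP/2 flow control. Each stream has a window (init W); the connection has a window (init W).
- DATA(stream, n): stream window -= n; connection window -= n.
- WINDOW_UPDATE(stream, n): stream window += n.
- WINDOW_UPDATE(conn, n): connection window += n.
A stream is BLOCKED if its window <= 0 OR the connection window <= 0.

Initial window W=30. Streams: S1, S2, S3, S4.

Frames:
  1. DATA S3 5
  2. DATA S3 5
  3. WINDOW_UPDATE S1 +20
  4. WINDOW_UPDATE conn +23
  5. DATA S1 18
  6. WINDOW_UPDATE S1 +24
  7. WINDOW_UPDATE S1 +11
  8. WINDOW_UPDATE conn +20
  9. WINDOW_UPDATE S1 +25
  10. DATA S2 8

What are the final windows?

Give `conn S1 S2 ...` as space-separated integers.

Answer: 37 92 22 20 30

Derivation:
Op 1: conn=25 S1=30 S2=30 S3=25 S4=30 blocked=[]
Op 2: conn=20 S1=30 S2=30 S3=20 S4=30 blocked=[]
Op 3: conn=20 S1=50 S2=30 S3=20 S4=30 blocked=[]
Op 4: conn=43 S1=50 S2=30 S3=20 S4=30 blocked=[]
Op 5: conn=25 S1=32 S2=30 S3=20 S4=30 blocked=[]
Op 6: conn=25 S1=56 S2=30 S3=20 S4=30 blocked=[]
Op 7: conn=25 S1=67 S2=30 S3=20 S4=30 blocked=[]
Op 8: conn=45 S1=67 S2=30 S3=20 S4=30 blocked=[]
Op 9: conn=45 S1=92 S2=30 S3=20 S4=30 blocked=[]
Op 10: conn=37 S1=92 S2=22 S3=20 S4=30 blocked=[]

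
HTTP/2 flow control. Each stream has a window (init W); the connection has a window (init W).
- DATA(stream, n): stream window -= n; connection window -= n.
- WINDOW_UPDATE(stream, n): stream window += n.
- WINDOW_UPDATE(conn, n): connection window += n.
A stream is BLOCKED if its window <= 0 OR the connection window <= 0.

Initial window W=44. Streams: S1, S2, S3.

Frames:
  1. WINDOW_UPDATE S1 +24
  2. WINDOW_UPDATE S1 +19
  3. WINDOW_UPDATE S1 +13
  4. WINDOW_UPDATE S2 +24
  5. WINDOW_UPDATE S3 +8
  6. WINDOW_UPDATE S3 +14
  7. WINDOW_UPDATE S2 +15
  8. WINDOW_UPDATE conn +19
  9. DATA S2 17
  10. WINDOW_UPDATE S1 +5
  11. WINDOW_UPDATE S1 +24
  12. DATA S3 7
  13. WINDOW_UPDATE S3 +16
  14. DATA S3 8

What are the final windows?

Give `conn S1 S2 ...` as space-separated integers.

Op 1: conn=44 S1=68 S2=44 S3=44 blocked=[]
Op 2: conn=44 S1=87 S2=44 S3=44 blocked=[]
Op 3: conn=44 S1=100 S2=44 S3=44 blocked=[]
Op 4: conn=44 S1=100 S2=68 S3=44 blocked=[]
Op 5: conn=44 S1=100 S2=68 S3=52 blocked=[]
Op 6: conn=44 S1=100 S2=68 S3=66 blocked=[]
Op 7: conn=44 S1=100 S2=83 S3=66 blocked=[]
Op 8: conn=63 S1=100 S2=83 S3=66 blocked=[]
Op 9: conn=46 S1=100 S2=66 S3=66 blocked=[]
Op 10: conn=46 S1=105 S2=66 S3=66 blocked=[]
Op 11: conn=46 S1=129 S2=66 S3=66 blocked=[]
Op 12: conn=39 S1=129 S2=66 S3=59 blocked=[]
Op 13: conn=39 S1=129 S2=66 S3=75 blocked=[]
Op 14: conn=31 S1=129 S2=66 S3=67 blocked=[]

Answer: 31 129 66 67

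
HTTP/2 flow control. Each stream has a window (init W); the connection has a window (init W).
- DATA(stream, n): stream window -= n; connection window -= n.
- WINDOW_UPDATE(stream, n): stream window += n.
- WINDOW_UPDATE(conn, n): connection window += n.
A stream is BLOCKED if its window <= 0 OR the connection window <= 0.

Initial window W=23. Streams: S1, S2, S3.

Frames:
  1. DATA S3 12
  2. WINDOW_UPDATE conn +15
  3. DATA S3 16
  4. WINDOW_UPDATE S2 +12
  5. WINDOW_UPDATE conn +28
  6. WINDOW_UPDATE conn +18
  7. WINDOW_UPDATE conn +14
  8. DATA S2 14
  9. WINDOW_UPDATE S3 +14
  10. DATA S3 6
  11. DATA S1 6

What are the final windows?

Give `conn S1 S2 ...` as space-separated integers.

Op 1: conn=11 S1=23 S2=23 S3=11 blocked=[]
Op 2: conn=26 S1=23 S2=23 S3=11 blocked=[]
Op 3: conn=10 S1=23 S2=23 S3=-5 blocked=[3]
Op 4: conn=10 S1=23 S2=35 S3=-5 blocked=[3]
Op 5: conn=38 S1=23 S2=35 S3=-5 blocked=[3]
Op 6: conn=56 S1=23 S2=35 S3=-5 blocked=[3]
Op 7: conn=70 S1=23 S2=35 S3=-5 blocked=[3]
Op 8: conn=56 S1=23 S2=21 S3=-5 blocked=[3]
Op 9: conn=56 S1=23 S2=21 S3=9 blocked=[]
Op 10: conn=50 S1=23 S2=21 S3=3 blocked=[]
Op 11: conn=44 S1=17 S2=21 S3=3 blocked=[]

Answer: 44 17 21 3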